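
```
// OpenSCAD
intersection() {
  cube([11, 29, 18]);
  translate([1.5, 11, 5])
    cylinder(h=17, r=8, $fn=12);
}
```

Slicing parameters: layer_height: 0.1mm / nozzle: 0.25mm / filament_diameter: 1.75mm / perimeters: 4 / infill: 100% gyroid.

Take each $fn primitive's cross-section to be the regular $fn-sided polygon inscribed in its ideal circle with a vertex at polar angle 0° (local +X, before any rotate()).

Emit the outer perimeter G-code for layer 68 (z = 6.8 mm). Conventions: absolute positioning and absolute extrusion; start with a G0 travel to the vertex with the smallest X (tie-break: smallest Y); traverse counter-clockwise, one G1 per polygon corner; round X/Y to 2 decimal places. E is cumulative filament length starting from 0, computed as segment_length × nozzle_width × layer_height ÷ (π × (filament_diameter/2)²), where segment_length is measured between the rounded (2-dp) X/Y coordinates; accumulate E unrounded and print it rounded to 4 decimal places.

G0 X0.00 Y3.40 Z6.80
G1 X1.50 Y3.00 E0.0161
G1 X5.50 Y4.07 E0.0592
G1 X8.43 Y7.00 E0.1022
G1 X9.50 Y11.00 E0.1453
G1 X8.43 Y15.00 E0.1883
G1 X5.50 Y17.93 E0.2314
G1 X1.50 Y19.00 E0.2744
G1 X0.00 Y18.60 E0.2906
G1 X0.00 Y3.40 E0.4485

At z = 6.8 mm: the cube (footprint 11×29) is included at this height; the r=8 cylinder at (1.5, 11) contributes a regular 12-gon of circumradius 8; Taking the intersection: the r=8 cylinder at (1.5, 11) partially overlaps the 11×29 cube; clipping to the common part keeps 119.40 mm² — 1 connected region. The outline is a single polygon with 9 vertices. Extrusion per mm of travel: 0.25 × 0.1 / (π × 0.875²) = 0.010394. Accumulating E over each segment gives final E = 0.4485.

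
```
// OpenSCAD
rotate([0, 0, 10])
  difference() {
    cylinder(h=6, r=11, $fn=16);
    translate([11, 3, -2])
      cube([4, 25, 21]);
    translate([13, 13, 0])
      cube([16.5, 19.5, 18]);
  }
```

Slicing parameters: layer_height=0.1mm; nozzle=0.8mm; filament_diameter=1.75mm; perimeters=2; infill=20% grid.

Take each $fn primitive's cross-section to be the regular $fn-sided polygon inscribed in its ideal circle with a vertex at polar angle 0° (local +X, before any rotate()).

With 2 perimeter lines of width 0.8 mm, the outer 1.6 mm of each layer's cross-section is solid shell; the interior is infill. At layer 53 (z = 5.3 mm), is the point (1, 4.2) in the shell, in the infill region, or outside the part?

At z = 5.3 mm: the cylinder: section is a regular 16-gon, circumradius r=11; the 4×25 cube at (11, 3) contributes its full rectangle; the cube at (13, 13) (footprint 16.5×19.5) is included at this height; Subtracting the remaining from the first: starting from the r=11 cylinder, the 4×25 cube at (11, 3) misses the remaining region (no effect); the 16.5×19.5 cube at (13, 13) misses the remaining region (no effect) — 1 connected region; (whole slice rotated 10° about Z — lengths, areas and connectivity unchanged). Overall, the cross-section is a single solid region. Undo the 10° rotation: the query point maps to (1.714, 3.963) in the un-rotated model frame. The nearest boundary edge runs (4.21, 10.16)→(7.78, 7.78); distance from the point to it = 6.54 mm. The point is inside the cross-section and 6.54 mm from the nearest boundary — more than the 1.6 mm shell width (2 × 0.8), so it's in the infill interior.

infill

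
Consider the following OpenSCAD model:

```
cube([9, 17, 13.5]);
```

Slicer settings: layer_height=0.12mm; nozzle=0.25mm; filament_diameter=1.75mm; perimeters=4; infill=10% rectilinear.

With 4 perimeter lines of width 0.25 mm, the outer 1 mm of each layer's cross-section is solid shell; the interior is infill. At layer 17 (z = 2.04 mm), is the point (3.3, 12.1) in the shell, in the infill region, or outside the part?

At z = 2.04 mm: the cube (footprint 9×17) is included at this height. Overall, the cross-section is a single solid region. The nearest boundary edge runs (0.00, 17.00)→(0.00, 0.00); distance from the point to it = 3.30 mm. The point is inside the cross-section and 3.30 mm from the nearest boundary — more than the 1 mm shell width (4 × 0.25), so it's in the infill interior.

infill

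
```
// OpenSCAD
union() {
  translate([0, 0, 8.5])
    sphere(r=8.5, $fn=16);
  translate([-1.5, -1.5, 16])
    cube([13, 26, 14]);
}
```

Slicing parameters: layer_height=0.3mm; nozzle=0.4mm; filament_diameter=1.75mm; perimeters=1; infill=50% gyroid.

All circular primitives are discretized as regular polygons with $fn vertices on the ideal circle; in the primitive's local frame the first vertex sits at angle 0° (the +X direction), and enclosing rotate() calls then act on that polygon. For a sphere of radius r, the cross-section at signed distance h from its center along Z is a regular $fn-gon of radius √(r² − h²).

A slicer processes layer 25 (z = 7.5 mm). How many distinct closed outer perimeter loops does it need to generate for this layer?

At z = 7.5 mm: the r=8.5 sphere contributes a regular 16-gon of circumradius √(8.5²−1²) = 8.441; the cube at (-1.5, -1.5) is absent (z outside [16, 30]); Taking the union: only the r=8.5 sphere is present, so the union is just that shape — 1 connected region. The result has 1 disconnected region.

1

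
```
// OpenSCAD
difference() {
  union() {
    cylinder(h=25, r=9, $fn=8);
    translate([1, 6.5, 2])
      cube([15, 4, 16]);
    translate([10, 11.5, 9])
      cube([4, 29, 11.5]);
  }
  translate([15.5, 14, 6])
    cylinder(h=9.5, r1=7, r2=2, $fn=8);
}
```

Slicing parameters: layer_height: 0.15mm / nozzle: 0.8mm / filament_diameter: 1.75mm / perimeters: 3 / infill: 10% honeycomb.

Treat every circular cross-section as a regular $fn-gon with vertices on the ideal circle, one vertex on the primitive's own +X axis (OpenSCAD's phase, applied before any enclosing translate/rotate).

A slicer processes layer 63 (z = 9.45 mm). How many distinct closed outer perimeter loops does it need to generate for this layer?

2

At z = 9.45 mm: the cylinder: section is a regular 8-gon, circumradius r=9; the 15×4 cube at (1, 6.5) contributes its full rectangle; the cube at (10, 11.5) is present — its section is the full 4×29 rectangle; Combining (union): the regions partially overlap (shared area 5.25 mm²), so overlapping operands fuse into one piece — 2 connected regions; the cone at (15.5, 14) contributes a regular 8-gon of circumradius 5.184 (interpolated between r1=7 and r2=2 at t=0.363); Subtracting the remaining from the first: starting from that combined region, the cone at (15.5, 14) partially overlaps it — only the 23.80 mm² overlap (of its 76.02 mm²) is removed, clipping the outline — 2 connected regions. The result has 2 disconnected regions.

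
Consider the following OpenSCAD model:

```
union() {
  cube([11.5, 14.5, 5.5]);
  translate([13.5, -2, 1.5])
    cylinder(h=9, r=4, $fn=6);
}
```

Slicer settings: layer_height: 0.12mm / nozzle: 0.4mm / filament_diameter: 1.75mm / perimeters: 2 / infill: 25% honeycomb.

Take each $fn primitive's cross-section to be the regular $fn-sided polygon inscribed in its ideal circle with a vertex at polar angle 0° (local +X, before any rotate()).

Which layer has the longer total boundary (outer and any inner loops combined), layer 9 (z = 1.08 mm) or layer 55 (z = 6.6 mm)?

layer 9 (z = 1.08 mm)

Layer 9 (z = 1.08): the 11.5×14.5 cube contributes its full rectangle (perimeter 52.00 mm); the cylinder at (13.5, -2) does not reach this height (z outside [1.5, 10.5]); Taking the union: only the 11.5×14.5 cube is present, so the union is just that shape — boundary = 52.00 mm. So its perimeter = 52.00 mm. Layer 55 (z = 6.6): the cube is absent (z outside [0, 5.5]); the cylinder at (13.5, -2): section is a regular 6-gon, circumradius r=4 (perimeter = 2·6·4.000·sin(180°/6) = 24.00 mm); Merging all regions: only the r=4 cylinder at (13.5, -2) is present, so the union is just that shape — boundary = 24.00 mm. So its perimeter = 24.00 mm. Layer 9 is larger (52.00 vs 24.00 mm).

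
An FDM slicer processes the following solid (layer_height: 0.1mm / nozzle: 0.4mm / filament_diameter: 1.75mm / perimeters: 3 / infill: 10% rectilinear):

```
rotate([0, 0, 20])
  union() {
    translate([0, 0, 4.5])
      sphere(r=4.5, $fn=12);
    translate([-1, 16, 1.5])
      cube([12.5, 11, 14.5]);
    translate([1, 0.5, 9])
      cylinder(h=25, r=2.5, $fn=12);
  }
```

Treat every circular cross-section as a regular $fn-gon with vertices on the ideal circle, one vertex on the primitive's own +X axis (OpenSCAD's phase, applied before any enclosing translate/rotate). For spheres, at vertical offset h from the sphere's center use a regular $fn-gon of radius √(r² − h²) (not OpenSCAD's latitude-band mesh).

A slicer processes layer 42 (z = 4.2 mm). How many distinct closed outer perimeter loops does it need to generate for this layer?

At z = 4.2 mm: the r=4.5 sphere slices to a regular 12-gon of circumradius 4.490 (√(r²−h²) with h=0.3 from center); the cube at (-1, 16) is present — its section is the full 12.5×11 rectangle; the cylinder at (1, 0.5) is absent (z outside [9, 34]); Merging all regions: the 2 present regions are separate (no shared area or edge), so areas and boundary lengths simply add and each stays a separate island — 2 connected regions; (rotated 20° about Z; rotation is an isometry so areas/perimeters/island counts are preserved). The result has 2 disconnected regions.

2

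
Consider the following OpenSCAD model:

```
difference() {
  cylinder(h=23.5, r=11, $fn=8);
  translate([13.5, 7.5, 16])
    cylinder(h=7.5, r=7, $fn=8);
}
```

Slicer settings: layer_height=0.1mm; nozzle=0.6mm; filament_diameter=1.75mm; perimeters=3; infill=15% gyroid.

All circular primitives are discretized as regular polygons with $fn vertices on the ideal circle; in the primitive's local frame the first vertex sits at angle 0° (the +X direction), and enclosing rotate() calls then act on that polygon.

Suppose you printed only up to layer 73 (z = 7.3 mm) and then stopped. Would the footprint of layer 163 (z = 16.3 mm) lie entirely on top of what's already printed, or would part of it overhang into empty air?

Compare the two slices. At z = 7.3: the cylinder: section is a regular 8-gon, circumradius r=11 (area = (8/2)·11.000²·sin(360°/8) = 342.24 mm²); the cylinder at (13.5, 7.5) does not reach this height (z outside [16, 23.5]); After the difference (first − rest): none of the subtracted shapes is present at this height, so the r=11 cylinder is unchanged — area = 342.24 mm². At z = 16.3: the r=11 cylinder contributes a regular 8-gon of circumradius 11 (area = (8/2)·11.000²·sin(360°/8) = 342.24 mm²); the cylinder at (13.5, 7.5): section is a regular 8-gon, circumradius r=7 (area = (8/2)·7.000²·sin(360°/8) = 138.59 mm²); Subtracting the remaining from the first: starting from the r=11 cylinder (342.24 mm²), the r=7 cylinder at (13.5, 7.5) partially overlaps it — only the 7.98 mm² overlap (of its 138.59 mm²) is removed, clipping the outline — area = 334.26 mm². Checking containment: the cross-section at z = 16.3 is a subset of the cross-section at z = 7.3.

entirely on top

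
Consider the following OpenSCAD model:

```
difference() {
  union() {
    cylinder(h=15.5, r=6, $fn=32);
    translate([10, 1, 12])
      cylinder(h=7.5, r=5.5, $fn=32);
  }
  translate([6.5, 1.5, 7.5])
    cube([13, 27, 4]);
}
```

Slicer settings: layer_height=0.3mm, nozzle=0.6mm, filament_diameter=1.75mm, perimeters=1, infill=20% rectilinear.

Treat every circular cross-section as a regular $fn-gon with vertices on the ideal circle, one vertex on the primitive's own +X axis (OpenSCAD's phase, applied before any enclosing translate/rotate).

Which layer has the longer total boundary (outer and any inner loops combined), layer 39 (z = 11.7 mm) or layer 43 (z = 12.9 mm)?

Layer 39 (z = 11.7): the r=6 cylinder gives a regular 32-gon of circumradius 6 (constant along its height) (perimeter = 2·32·6.000·sin(180°/32) = 37.64 mm); the cylinder at (10, 1) does not reach this height (z outside [12, 19.5]); Merging all regions: only the r=6 cylinder is present, so the union is just that shape — boundary = 37.64 mm; the cube at (6.5, 1.5) is absent (z outside [7.5, 11.5]); After the difference (first − rest): none of the subtracted shapes is present at this height, so the result so far is unchanged — boundary = 37.64 mm. So its perimeter = 37.64 mm. Layer 43 (z = 12.9): the r=6 cylinder gives a regular 32-gon of circumradius 6 (constant along its height) (perimeter = 2·32·6.000·sin(180°/32) = 37.64 mm); the r=5.5 cylinder at (10, 1) contributes a regular 32-gon of circumradius 5.5 (perimeter = 2·32·5.500·sin(180°/32) = 34.50 mm); Merging all regions: the regions partially overlap (shared area 5.26 mm²), so the edge portions inside another operand are dropped and the merged outline is re-measured after clipping — boundary = 60.58 mm; the cube at (6.5, 1.5) does not reach this height (z outside [7.5, 11.5]); After the difference (first − rest): none of the subtracted shapes is present at this height, so the result so far is unchanged — boundary = 60.58 mm. So its perimeter = 60.58 mm. Layer 43 is larger (60.58 vs 37.64 mm).

layer 43 (z = 12.9 mm)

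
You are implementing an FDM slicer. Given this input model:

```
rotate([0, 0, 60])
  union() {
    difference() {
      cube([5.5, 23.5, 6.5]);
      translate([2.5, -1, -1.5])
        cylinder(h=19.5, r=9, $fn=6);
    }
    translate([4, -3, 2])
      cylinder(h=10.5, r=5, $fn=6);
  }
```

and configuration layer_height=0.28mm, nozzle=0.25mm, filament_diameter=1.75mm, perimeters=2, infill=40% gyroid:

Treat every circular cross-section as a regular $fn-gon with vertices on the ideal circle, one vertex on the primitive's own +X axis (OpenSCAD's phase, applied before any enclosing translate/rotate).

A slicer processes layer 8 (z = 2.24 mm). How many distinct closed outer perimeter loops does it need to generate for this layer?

At z = 2.24 mm: the cube (footprint 5.5×23.5) is included at this height; the r=9 cylinder at (2.5, -1) gives a regular 6-gon of circumradius 9 (constant along its height); After the difference (first − rest): starting from the 5.5×23.5 cube, the r=9 cylinder at (2.5, -1) partially overlaps it — only the 37.37 mm² overlap (of its 210.44 mm²) is removed, clipping the outline — 1 connected region; the r=5 cylinder at (4, -3) gives a regular 6-gon of circumradius 5 (constant along its height); Taking the union: the 2 present regions are separate (no shared area or edge), so areas and boundary lengths simply add and each stays a separate island — 2 connected regions; (whole slice rotated 60° about Z — lengths, areas and connectivity unchanged). The result has 2 disconnected regions.

2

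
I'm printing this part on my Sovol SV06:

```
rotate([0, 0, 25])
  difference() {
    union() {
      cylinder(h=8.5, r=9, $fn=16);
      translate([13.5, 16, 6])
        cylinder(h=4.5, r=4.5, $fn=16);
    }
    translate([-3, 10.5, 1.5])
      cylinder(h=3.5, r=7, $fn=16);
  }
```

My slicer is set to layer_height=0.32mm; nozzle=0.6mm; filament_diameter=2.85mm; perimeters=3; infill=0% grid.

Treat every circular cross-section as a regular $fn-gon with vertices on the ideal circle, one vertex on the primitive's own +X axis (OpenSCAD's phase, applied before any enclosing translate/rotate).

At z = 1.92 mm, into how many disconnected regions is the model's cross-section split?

1

At z = 1.92 mm: the r=9 cylinder gives a regular 16-gon of circumradius 9 (constant along its height); the cylinder at (13.5, 16) is absent (z outside [6, 10.5]); Taking the union: only the r=9 cylinder is present, so the union is just that shape — 1 connected region; the cylinder at (-3, 10.5): section is a regular 16-gon, circumradius r=7; After the difference (first − rest): starting from that combined region, the r=7 cylinder at (-3, 10.5) partially overlaps it — only the 37.96 mm² overlap (of its 150.01 mm²) is removed, clipping the outline — 1 connected region; (whole slice rotated 25° about Z — lengths, areas and connectivity unchanged). The result has 1 disconnected region.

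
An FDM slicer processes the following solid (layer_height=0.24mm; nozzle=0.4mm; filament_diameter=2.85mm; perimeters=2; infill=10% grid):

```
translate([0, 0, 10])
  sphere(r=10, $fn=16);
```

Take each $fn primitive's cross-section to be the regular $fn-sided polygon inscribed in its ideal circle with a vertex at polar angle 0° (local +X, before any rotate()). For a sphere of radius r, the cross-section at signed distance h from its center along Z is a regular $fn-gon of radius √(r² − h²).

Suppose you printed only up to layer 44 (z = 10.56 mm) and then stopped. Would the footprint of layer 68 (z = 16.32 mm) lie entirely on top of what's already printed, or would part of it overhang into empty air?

entirely on top

Compare the two slices. At z = 10.56: the r=10 sphere slices to a regular 16-gon of circumradius 9.984 (√(r²−h²) with h=0.56 from center) (area = (16/2)·9.984²·sin(360°/16) = 305.19 mm²). At z = 16.32: the r=10 sphere slices to a regular 16-gon of circumradius 7.750 (√(r²−h²) with h=6.32 from center) (area = (16/2)·7.750²·sin(360°/16) = 183.86 mm²). Checking containment: the cross-section at z = 16.32 is a subset of the cross-section at z = 10.56.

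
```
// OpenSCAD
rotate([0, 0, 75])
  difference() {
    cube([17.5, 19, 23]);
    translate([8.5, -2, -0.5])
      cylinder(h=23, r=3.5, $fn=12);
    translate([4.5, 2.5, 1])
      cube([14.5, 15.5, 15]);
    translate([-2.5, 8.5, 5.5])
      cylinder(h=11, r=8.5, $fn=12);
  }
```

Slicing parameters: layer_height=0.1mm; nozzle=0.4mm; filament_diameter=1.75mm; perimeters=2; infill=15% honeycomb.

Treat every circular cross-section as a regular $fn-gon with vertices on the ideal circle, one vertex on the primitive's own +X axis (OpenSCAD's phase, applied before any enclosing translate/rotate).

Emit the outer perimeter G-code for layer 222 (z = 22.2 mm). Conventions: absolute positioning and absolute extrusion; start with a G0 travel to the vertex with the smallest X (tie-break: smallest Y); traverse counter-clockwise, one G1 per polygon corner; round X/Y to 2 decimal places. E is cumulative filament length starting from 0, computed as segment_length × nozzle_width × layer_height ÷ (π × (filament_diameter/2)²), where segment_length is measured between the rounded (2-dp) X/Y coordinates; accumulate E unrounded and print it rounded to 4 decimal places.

At z = 22.2 mm: the cube (footprint 17.5×19) is included at this height; the cylinder at (8.5, -2): section is a regular 12-gon, circumradius r=3.5; the cube at (4.5, 2.5) does not reach this height (z outside [1, 16]); the cylinder at (-2.5, 8.5) is absent (z outside [5.5, 16.5]); After the difference (first − rest): starting from the 17.5×19 cube, the r=3.5 cylinder at (8.5, -2) partially overlaps it — only the 5.49 mm² overlap (of its 36.75 mm²) is removed, clipping the outline — 1 connected region; (whole slice rotated 75° about Z — lengths, areas and connectivity unchanged). The outline is a single polygon with 9 vertices. Extrusion per mm of travel: 0.4 × 0.1 / (π × 0.875²) = 0.016630. Accumulating E over each segment gives final E = 1.2301.

G0 X-18.35 Y4.92 Z22.20
G1 X0.00 Y0.00 E0.3159
G1 X1.48 Y5.52 E0.4110
G1 X0.75 Y6.79 E0.4353
G1 X0.75 Y8.60 E0.4654
G1 X1.66 Y10.17 E0.4956
G1 X2.92 Y10.90 E0.5198
G1 X4.53 Y16.90 E0.6231
G1 X-13.82 Y21.82 E0.9391
G1 X-18.35 Y4.92 E1.2301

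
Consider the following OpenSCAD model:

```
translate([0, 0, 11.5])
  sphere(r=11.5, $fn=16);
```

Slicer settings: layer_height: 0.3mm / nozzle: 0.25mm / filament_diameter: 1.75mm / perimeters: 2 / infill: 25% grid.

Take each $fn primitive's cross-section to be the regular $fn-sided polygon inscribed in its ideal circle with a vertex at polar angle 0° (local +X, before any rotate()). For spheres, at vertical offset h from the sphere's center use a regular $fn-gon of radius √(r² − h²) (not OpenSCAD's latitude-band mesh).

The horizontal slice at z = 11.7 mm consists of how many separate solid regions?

At z = 11.7 mm: the r=11.5 sphere contributes a regular 16-gon of circumradius √(11.5²−0.2²) = 11.498. The result has 1 disconnected region.

1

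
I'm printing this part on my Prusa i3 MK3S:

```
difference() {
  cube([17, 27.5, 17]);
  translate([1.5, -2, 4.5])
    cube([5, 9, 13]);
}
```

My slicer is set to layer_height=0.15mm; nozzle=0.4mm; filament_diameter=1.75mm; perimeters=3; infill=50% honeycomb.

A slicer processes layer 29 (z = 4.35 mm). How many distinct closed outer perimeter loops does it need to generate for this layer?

At z = 4.35 mm: the 17×27.5 cube contributes its full rectangle; the cube at (1.5, -2) is not intersected at this z (z outside [4.5, 17.5]); Subtracting the remaining from the first: none of the subtracted shapes is present at this height, so the 17×27.5 cube is unchanged — 1 connected region. The result has 1 disconnected region.

1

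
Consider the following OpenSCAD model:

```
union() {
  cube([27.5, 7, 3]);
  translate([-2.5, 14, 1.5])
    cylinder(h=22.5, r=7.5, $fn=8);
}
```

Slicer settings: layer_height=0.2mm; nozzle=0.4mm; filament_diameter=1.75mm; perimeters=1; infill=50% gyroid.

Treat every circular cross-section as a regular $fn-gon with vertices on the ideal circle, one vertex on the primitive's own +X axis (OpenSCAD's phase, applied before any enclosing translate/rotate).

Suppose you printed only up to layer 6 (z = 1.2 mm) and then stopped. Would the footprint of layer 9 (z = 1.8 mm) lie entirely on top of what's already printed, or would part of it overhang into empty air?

part overhangs

Compare the two slices. At z = 1.2: the cube (footprint 27.5×7) is included at this height (area 192.50 mm²); the cylinder at (-2.5, 14) is absent (z outside [1.5, 24]); Taking the union: only the 27.5×7 cube is present, so the union is just that shape — area = 192.50 mm². At z = 1.8: the cube (footprint 27.5×7) is included at this height (area 192.50 mm²); the cylinder at (-2.5, 14): section is a regular 8-gon, circumradius r=7.5 (area = (8/2)·7.500²·sin(360°/8) = 159.10 mm²); Merging all regions: the 2 present regions are separate (no shared area or edge), so areas and boundary lengths simply add and each stays a separate island — area = 351.60 mm². Checking containment: at z = 1.8 the cross-section extends beyond the z = 1.2 cross-section by about 159.10 mm².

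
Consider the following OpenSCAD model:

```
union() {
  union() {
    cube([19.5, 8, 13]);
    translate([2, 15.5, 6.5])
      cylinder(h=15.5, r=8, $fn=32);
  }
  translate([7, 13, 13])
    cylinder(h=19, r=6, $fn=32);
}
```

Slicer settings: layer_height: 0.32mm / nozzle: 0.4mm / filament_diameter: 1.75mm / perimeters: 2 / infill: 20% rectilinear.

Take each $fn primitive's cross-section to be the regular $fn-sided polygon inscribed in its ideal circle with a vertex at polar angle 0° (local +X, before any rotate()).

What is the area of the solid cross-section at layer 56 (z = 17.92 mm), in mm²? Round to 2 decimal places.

At z = 17.92 mm: the cube is absent (z outside [0, 13]); the cylinder at (2, 15.5): section is a regular 32-gon, circumradius r=8 (area = (32/2)·8.000²·sin(360°/32) = 199.77 mm²); Taking the union: only the r=8 cylinder at (2, 15.5) is present, so the union is just that shape — area = 199.77 mm²; the r=6 cylinder at (7, 13) contributes a regular 32-gon of circumradius 6 (area = (32/2)·6.000²·sin(360°/32) = 112.37 mm²); Merging all regions: the regions partially overlap — summed areas 312.14 mm² minus the doubly-counted overlap 74.79 mm² gives 237.35 mm² — area = 237.35 mm². Overall, the cross-section is a single solid region. Net area = 237.35 mm².

237.35 mm²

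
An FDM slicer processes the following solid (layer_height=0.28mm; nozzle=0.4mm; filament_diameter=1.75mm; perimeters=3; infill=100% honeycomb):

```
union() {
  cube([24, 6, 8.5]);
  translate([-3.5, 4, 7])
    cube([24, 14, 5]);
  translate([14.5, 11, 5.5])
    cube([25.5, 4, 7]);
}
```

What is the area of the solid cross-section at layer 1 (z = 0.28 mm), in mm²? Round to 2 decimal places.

At z = 0.28 mm: the 24×6 cube contributes its full rectangle (area 144.00 mm²); the cube at (-3.5, 4) is absent (z outside [7, 12]); the cube at (14.5, 11) does not reach this height (z outside [5.5, 12.5]); Taking the union: only the 24×6 cube is present, so the union is just that shape — area = 144.00 mm². Overall, the cross-section is a single solid region. Net area = 144.00 mm².

144.00 mm²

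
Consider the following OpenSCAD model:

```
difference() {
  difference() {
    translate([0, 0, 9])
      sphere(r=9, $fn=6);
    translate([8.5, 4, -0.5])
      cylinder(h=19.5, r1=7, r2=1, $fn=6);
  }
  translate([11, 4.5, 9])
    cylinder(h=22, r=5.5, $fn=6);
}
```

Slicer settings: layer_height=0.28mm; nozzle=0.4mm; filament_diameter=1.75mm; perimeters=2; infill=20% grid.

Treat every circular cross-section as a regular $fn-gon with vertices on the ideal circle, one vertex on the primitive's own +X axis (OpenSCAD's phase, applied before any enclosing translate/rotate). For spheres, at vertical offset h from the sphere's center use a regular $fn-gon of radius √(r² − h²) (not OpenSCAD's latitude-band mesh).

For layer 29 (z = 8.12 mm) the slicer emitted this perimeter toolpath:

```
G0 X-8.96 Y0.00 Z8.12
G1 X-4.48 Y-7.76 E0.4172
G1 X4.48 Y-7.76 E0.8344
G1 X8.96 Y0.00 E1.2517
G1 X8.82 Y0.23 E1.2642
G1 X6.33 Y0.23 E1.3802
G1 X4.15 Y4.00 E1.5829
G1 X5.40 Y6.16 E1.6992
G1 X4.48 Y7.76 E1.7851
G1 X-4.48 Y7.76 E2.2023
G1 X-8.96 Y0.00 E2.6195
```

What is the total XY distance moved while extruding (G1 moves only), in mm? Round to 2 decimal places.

56.26 mm

Sum the Euclidean lengths of each G1 segment: total = 56.26 mm.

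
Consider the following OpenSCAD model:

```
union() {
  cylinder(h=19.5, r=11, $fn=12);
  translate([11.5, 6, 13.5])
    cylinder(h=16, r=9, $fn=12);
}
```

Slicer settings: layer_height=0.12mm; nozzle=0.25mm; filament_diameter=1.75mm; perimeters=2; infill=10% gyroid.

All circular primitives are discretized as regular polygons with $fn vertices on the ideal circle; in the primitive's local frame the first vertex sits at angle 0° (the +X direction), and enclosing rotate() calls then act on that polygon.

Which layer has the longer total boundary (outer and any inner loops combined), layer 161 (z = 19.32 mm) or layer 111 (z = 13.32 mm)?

layer 161 (z = 19.32 mm)

Layer 161 (z = 19.32): the r=11 cylinder contributes a regular 12-gon of circumradius 11 (perimeter = 2·12·11.000·sin(180°/12) = 68.33 mm); the r=9 cylinder at (11.5, 6) gives a regular 12-gon of circumradius 9 (constant along its height) (perimeter = 2·12·9.000·sin(180°/12) = 55.90 mm); Merging all regions: the regions partially overlap (shared area 66.00 mm²), so the edge portions inside another operand are dropped and the merged outline is re-measured after clipping — boundary = 91.19 mm. So its perimeter = 91.19 mm. Layer 111 (z = 13.32): the r=11 cylinder gives a regular 12-gon of circumradius 11 (constant along its height) (perimeter = 2·12·11.000·sin(180°/12) = 68.33 mm); the cylinder at (11.5, 6) is absent (z outside [13.5, 29.5]); Taking the union: only the r=11 cylinder is present, so the union is just that shape — boundary = 68.33 mm. So its perimeter = 68.33 mm. Layer 161 is larger (91.19 vs 68.33 mm).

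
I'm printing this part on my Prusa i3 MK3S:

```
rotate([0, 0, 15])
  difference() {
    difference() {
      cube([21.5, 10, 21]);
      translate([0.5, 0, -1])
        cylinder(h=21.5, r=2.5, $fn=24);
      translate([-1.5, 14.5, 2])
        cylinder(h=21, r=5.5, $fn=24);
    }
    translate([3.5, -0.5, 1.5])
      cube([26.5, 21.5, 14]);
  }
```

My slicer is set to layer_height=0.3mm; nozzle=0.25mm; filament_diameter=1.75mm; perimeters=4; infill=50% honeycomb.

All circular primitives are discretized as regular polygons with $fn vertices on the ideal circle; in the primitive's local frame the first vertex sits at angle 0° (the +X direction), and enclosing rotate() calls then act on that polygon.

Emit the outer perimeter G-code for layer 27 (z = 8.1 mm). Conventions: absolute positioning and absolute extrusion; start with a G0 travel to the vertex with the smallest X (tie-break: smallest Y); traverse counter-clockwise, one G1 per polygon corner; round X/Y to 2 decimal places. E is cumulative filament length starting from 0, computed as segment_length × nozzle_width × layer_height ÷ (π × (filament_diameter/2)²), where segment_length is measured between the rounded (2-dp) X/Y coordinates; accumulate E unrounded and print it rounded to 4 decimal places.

G0 X-2.39 Y8.90 Z8.10
G1 X-0.63 Y2.35 E0.2115
G1 X-0.16 Y2.54 E0.2273
G1 X0.48 Y2.63 E0.2474
G1 X1.13 Y2.54 E0.2679
G1 X1.73 Y2.29 E0.2882
G1 X2.25 Y1.90 E0.3084
G1 X2.65 Y1.38 E0.3289
G1 X2.90 Y0.78 E0.3492
G1 X3.38 Y0.91 E0.3647
G1 X0.79 Y10.57 E0.6765
G1 X-1.05 Y10.07 E0.7360
G1 X-1.31 Y9.73 E0.7493
G1 X-2.39 Y8.90 E0.7918

At z = 8.1 mm: the 21.5×10 cube contributes its full rectangle; the r=2.5 cylinder at (0.5, 0) gives a regular 24-gon of circumradius 2.5 (constant along its height); the cylinder at (-1.5, 14.5): section is a regular 24-gon, circumradius r=5.5; Taking the first minus the rest: starting from the 21.5×10 cube, the r=2.5 cylinder at (0.5, 0) partially overlaps it — only the 6.09 mm² overlap (of its 19.41 mm²) is removed, clipping the outline; the r=5.5 cylinder at (-1.5, 14.5) partially overlaps it — only the 0.70 mm² overlap (of its 93.95 mm²) is removed, clipping the outline — 1 connected region; the cube at (3.5, -0.5) (footprint 26.5×21.5) is included at this height; Subtracting the remaining from the first: starting from that combined region, the 26.5×21.5 cube at (3.5, -0.5) partially overlaps it — only the 180.00 mm² overlap (of its 569.75 mm²) is removed, clipping the outline — 1 connected region; (whole slice rotated 15° about Z — lengths, areas and connectivity unchanged). The outline is a single polygon with 13 vertices. Extrusion per mm of travel: 0.25 × 0.3 / (π × 0.875²) = 0.031181. Accumulating E over each segment gives final E = 0.7918.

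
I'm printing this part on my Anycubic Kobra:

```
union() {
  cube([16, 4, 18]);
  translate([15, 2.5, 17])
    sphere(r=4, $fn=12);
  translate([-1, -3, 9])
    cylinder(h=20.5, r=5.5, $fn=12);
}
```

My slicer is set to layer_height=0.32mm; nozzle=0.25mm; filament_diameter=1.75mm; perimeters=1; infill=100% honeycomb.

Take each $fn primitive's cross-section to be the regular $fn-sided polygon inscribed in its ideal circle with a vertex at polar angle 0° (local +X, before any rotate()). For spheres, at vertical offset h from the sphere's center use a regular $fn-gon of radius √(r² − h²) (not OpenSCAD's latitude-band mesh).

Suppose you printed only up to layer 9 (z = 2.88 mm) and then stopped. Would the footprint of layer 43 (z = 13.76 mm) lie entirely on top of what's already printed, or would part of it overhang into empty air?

part overhangs

Compare the two slices. At z = 2.88: the cube is present — its section is the full 16×4 rectangle (area 64.00 mm²); the sphere at (15, 2.5) is absent (|z−center|=14.120 > r=4); the cylinder at (-1, -3) is not intersected at this z (z outside [9, 29.5]); Merging all regions: only the 16×4 cube is present, so the union is just that shape — area = 64.00 mm². At z = 13.76: the cube is present — its section is the full 16×4 rectangle (area 64.00 mm²); the sphere at (15, 2.5): section is a regular 12-gon, circumradius = √(r²−h²) = √(4²−3.24²) = 2.346 (area = (12/2)·2.346²·sin(360°/12) = 16.51 mm²); the r=5.5 cylinder at (-1, -3) gives a regular 12-gon of circumradius 5.5 (constant along its height) (area = (12/2)·5.500²·sin(360°/12) = 90.75 mm²); Combining (union): the regions partially overlap — summed areas 171.26 mm² minus the doubly-counted overlap 16.07 mm² gives 155.19 mm² — area = 155.19 mm². Checking containment: at z = 13.76 the cross-section extends beyond the z = 2.88 cross-section by about 91.19 mm².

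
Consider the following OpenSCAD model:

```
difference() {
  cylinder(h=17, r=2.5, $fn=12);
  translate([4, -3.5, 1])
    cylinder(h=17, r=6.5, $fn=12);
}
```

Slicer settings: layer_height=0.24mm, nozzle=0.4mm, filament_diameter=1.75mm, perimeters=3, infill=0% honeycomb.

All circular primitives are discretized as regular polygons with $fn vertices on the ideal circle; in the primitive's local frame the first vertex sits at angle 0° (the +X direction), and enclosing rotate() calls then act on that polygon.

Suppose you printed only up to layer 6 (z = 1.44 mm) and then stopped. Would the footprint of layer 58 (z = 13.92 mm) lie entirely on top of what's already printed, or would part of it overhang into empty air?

entirely on top

Compare the two slices. At z = 1.44: the r=2.5 cylinder contributes a regular 12-gon of circumradius 2.5 (area = (12/2)·2.500²·sin(360°/12) = 18.75 mm²); the r=6.5 cylinder at (4, -3.5) contributes a regular 12-gon of circumradius 6.5 (area = (12/2)·6.500²·sin(360°/12) = 126.75 mm²); Subtracting the remaining from the first: starting from the r=2.5 cylinder (18.75 mm²), the r=6.5 cylinder at (4, -3.5) partially overlaps it — only the 13.70 mm² overlap (of its 126.75 mm²) is removed, clipping the outline — area = 5.05 mm². At z = 13.92: the r=2.5 cylinder gives a regular 12-gon of circumradius 2.5 (constant along its height) (area = (12/2)·2.500²·sin(360°/12) = 18.75 mm²); the r=6.5 cylinder at (4, -3.5) gives a regular 12-gon of circumradius 6.5 (constant along its height) (area = (12/2)·6.500²·sin(360°/12) = 126.75 mm²); Subtracting the remaining from the first: starting from the r=2.5 cylinder (18.75 mm²), the r=6.5 cylinder at (4, -3.5) partially overlaps it — only the 13.70 mm² overlap (of its 126.75 mm²) is removed, clipping the outline — area = 5.05 mm². Checking containment: the cross-section at z = 13.92 is a subset of the cross-section at z = 1.44.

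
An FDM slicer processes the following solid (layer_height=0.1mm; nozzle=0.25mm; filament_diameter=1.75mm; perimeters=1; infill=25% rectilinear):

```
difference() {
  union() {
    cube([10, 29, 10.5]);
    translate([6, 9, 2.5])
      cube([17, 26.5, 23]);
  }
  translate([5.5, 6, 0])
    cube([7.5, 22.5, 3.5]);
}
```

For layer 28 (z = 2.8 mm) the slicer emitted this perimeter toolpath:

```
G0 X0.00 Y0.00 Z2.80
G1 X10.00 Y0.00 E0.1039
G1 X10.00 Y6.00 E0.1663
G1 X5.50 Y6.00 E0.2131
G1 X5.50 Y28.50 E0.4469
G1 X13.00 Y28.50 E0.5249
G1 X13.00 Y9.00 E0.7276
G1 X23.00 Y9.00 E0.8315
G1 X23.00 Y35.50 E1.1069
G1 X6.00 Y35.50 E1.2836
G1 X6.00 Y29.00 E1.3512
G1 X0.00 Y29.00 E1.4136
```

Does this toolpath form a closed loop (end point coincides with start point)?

Start point (G0): (0.00, 0.00). End point (last G1): the path does not return to the start — open.

no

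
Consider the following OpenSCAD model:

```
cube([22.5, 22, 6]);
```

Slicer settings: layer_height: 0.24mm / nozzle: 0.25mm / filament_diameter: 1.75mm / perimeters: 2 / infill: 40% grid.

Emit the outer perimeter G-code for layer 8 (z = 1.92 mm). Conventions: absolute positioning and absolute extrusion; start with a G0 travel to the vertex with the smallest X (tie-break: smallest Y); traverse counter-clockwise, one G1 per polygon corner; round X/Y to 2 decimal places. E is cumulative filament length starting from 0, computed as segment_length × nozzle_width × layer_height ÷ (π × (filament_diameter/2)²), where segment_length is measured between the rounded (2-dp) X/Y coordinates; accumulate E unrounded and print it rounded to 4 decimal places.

G0 X0.00 Y0.00 Z1.92
G1 X22.50 Y0.00 E0.5613
G1 X22.50 Y22.00 E1.1101
G1 X0.00 Y22.00 E1.6713
G1 X0.00 Y0.00 E2.2201

At z = 1.92 mm: the cube (footprint 22.5×22) is included at this height. The outline is a single polygon with 4 vertices. Extrusion per mm of travel: 0.25 × 0.24 / (π × 0.875²) = 0.024945. Accumulating E over each segment gives final E = 2.2201.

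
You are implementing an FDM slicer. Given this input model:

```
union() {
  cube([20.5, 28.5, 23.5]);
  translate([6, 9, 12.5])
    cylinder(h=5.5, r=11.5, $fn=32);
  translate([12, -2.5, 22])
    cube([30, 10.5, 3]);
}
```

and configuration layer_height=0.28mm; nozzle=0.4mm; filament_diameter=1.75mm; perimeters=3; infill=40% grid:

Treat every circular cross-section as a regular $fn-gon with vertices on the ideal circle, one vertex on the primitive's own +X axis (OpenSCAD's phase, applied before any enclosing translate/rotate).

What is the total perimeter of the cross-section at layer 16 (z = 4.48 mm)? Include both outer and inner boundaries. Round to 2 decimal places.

At z = 4.48 mm: the cube (footprint 20.5×28.5) is included at this height (perimeter 98.00 mm); the cylinder at (6, 9) does not reach this height (z outside [12.5, 18]); the cube at (12, -2.5) does not reach this height (z outside [22, 25]); Merging all regions: only the 20.5×28.5 cube is present, so the union is just that shape — boundary = 98.00 mm. Overall, the cross-section is a single solid region. Total boundary length (outer) = 98.00 mm.

98.00 mm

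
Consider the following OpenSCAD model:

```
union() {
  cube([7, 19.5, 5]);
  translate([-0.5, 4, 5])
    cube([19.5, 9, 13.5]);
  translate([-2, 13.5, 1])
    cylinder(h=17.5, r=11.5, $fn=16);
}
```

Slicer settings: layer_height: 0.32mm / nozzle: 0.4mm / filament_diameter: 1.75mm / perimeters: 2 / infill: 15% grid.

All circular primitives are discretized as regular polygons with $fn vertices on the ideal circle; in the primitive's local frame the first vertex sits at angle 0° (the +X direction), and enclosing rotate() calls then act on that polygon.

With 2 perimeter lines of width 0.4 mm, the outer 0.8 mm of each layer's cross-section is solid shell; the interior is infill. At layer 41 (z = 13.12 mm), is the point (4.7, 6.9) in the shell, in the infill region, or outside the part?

At z = 13.12 mm: the cube does not reach this height (z outside [0, 5]); the cube at (-0.5, 4) (footprint 19.5×9) is included at this height; the r=11.5 cylinder at (-2, 13.5) contributes a regular 16-gon of circumradius 11.5; Combining (union): the regions partially overlap (shared area 74.17 mm²), so overlapping operands fuse into one piece — 1 connected region. Overall, the cross-section is a single solid region. The nearest boundary edge runs (19.00, 4.00)→(4.08, 4.00); distance from the point to it = 2.90 mm. The point is inside the cross-section and 2.90 mm from the nearest boundary — more than the 0.8 mm shell width (2 × 0.4), so it's in the infill interior.

infill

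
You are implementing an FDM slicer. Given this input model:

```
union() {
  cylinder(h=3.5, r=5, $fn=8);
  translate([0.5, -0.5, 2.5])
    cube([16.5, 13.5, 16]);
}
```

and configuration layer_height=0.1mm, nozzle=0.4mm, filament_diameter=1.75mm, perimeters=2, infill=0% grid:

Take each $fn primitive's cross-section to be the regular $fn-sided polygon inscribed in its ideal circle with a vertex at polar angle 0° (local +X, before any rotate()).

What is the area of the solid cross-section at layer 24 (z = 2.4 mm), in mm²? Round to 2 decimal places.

70.71 mm²

At z = 2.4 mm: the r=5 cylinder gives a regular 8-gon of circumradius 5 (constant along its height) (area = (8/2)·5.000²·sin(360°/8) = 70.71 mm²); the cube at (0.5, -0.5) does not reach this height (z outside [2.5, 18.5]); Merging all regions: only the r=5 cylinder is present, so the union is just that shape — area = 70.71 mm². Overall, the cross-section is a single solid region. Net area = 70.71 mm².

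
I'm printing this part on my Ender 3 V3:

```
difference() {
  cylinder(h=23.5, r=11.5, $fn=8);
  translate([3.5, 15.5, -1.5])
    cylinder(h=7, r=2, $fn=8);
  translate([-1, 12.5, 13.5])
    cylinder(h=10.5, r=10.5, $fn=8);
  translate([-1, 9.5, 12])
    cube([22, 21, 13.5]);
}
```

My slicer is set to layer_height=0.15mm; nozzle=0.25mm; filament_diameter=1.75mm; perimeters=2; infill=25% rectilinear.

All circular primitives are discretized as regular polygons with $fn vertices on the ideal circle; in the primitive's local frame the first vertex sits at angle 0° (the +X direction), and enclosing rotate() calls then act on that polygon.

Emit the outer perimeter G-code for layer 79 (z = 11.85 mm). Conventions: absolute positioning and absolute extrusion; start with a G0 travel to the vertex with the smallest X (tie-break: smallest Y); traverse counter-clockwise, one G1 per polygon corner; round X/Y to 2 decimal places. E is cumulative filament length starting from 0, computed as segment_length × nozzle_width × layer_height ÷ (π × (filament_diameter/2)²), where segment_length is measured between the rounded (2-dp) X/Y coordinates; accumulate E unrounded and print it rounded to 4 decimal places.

At z = 11.85 mm: the r=11.5 cylinder contributes a regular 8-gon of circumradius 11.5; the cylinder at (3.5, 15.5) is not intersected at this z (z outside [-1.5, 5.5]); the cylinder at (-1, 12.5) is absent (z outside [13.5, 24]); the cube at (-1, 9.5) is not intersected at this z (z outside [12, 25.5]); Taking the first minus the rest: none of the subtracted shapes is present at this height, so the r=11.5 cylinder is unchanged — 1 connected region. The outline is a single polygon with 8 vertices. Extrusion per mm of travel: 0.25 × 0.15 / (π × 0.875²) = 0.015591. Accumulating E over each segment gives final E = 1.0977.

G0 X-11.50 Y0.00 Z11.85
G1 X-8.13 Y-8.13 E0.1372
G1 X0.00 Y-11.50 E0.2744
G1 X8.13 Y-8.13 E0.4116
G1 X11.50 Y0.00 E0.5488
G1 X8.13 Y8.13 E0.6861
G1 X0.00 Y11.50 E0.8233
G1 X-8.13 Y8.13 E0.9605
G1 X-11.50 Y0.00 E1.0977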